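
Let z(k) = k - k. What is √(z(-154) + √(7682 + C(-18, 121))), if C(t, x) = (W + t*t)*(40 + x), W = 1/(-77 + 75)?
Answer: 2^(¾)*119531^(¼)/2 ≈ 15.636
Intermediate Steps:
W = -½ (W = 1/(-2) = -½ ≈ -0.50000)
C(t, x) = (40 + x)*(-½ + t²) (C(t, x) = (-½ + t*t)*(40 + x) = (-½ + t²)*(40 + x) = (40 + x)*(-½ + t²))
z(k) = 0
√(z(-154) + √(7682 + C(-18, 121))) = √(0 + √(7682 + (-20 + 40*(-18)² - ½*121 + 121*(-18)²))) = √(0 + √(7682 + (-20 + 40*324 - 121/2 + 121*324))) = √(0 + √(7682 + (-20 + 12960 - 121/2 + 39204))) = √(0 + √(7682 + 104167/2)) = √(0 + √(119531/2)) = √(0 + √239062/2) = √(√239062/2) = 2^(¾)*119531^(¼)/2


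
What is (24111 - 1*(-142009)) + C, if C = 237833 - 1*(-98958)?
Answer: 502911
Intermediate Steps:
C = 336791 (C = 237833 + 98958 = 336791)
(24111 - 1*(-142009)) + C = (24111 - 1*(-142009)) + 336791 = (24111 + 142009) + 336791 = 166120 + 336791 = 502911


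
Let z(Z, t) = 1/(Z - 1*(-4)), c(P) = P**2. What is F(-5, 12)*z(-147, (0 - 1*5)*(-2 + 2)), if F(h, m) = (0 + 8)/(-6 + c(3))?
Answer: -8/429 ≈ -0.018648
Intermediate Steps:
z(Z, t) = 1/(4 + Z) (z(Z, t) = 1/(Z + 4) = 1/(4 + Z))
F(h, m) = 8/3 (F(h, m) = (0 + 8)/(-6 + 3**2) = 8/(-6 + 9) = 8/3)
F(-5, 12)*z(-147, (0 - 1*5)*(-2 + 2)) = 8/(3*(4 - 147)) = (8/3)/(-143) = (8/3)*(-1/143) = -8/429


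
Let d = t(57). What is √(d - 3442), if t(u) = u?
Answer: I*√3385 ≈ 58.181*I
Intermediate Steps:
d = 57
√(d - 3442) = √(57 - 3442) = √(-3385) = I*√3385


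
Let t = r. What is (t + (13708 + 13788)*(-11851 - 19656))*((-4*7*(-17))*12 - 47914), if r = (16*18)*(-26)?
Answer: 36560603759920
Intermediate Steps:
r = -7488 (r = 288*(-26) = -7488)
t = -7488
(t + (13708 + 13788)*(-11851 - 19656))*((-4*7*(-17))*12 - 47914) = (-7488 + (13708 + 13788)*(-11851 - 19656))*((-4*7*(-17))*12 - 47914) = (-7488 + 27496*(-31507))*(-28*(-17)*12 - 47914) = (-7488 - 866316472)*(476*12 - 47914) = -866323960*(5712 - 47914) = -866323960*(-42202) = 36560603759920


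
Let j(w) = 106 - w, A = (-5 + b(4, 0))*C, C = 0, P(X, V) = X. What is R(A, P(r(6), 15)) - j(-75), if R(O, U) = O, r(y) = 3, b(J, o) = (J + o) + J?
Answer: -181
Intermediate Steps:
b(J, o) = o + 2*J
A = 0 (A = (-5 + (0 + 2*4))*0 = (-5 + (0 + 8))*0 = (-5 + 8)*0 = 3*0 = 0)
R(A, P(r(6), 15)) - j(-75) = 0 - (106 - 1*(-75)) = 0 - (106 + 75) = 0 - 1*181 = 0 - 181 = -181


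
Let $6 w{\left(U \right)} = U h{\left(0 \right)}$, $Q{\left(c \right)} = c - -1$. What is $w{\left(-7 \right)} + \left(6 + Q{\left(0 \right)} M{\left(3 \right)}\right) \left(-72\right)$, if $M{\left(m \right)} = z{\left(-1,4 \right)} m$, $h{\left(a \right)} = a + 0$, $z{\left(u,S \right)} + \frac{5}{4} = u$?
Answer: $54$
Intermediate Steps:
$z{\left(u,S \right)} = - \frac{5}{4} + u$
$h{\left(a \right)} = a$
$Q{\left(c \right)} = 1 + c$ ($Q{\left(c \right)} = c + 1 = 1 + c$)
$M{\left(m \right)} = - \frac{9 m}{4}$ ($M{\left(m \right)} = \left(- \frac{5}{4} - 1\right) m = - \frac{9 m}{4}$)
$w{\left(U \right)} = 0$ ($w{\left(U \right)} = \frac{U 0}{6} = \frac{1}{6} \cdot 0 = 0$)
$w{\left(-7 \right)} + \left(6 + Q{\left(0 \right)} M{\left(3 \right)}\right) \left(-72\right) = 0 + \left(6 + \left(1 + 0\right) \left(\left(- \frac{9}{4}\right) 3\right)\right) \left(-72\right) = 0 + \left(6 + 1 \left(- \frac{27}{4}\right)\right) \left(-72\right) = 0 + \left(6 - \frac{27}{4}\right) \left(-72\right) = 0 - -54 = 0 + 54 = 54$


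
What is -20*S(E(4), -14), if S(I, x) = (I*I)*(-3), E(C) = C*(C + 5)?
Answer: 77760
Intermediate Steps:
E(C) = C*(5 + C)
S(I, x) = -3*I² (S(I, x) = I²*(-3) = -3*I²)
-20*S(E(4), -14) = -(-60)*(4*(5 + 4))² = -(-60)*(4*9)² = -(-60)*36² = -(-60)*1296 = -20*(-3888) = 77760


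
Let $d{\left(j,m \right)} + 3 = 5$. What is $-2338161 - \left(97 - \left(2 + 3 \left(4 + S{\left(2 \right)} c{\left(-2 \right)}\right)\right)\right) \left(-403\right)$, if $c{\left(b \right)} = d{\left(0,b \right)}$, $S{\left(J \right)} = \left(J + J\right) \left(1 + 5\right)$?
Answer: $-2362744$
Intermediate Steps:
$d{\left(j,m \right)} = 2$ ($d{\left(j,m \right)} = -3 + 5 = 2$)
$S{\left(J \right)} = 12 J$ ($S{\left(J \right)} = 2 J 6 = 12 J$)
$c{\left(b \right)} = 2$
$-2338161 - \left(97 - \left(2 + 3 \left(4 + S{\left(2 \right)} c{\left(-2 \right)}\right)\right)\right) \left(-403\right) = -2338161 - \left(97 - \left(2 + 3 \left(4 + 12 \cdot 2 \cdot 2\right)\right)\right) \left(-403\right) = -2338161 - \left(97 - \left(2 + 3 \left(4 + 24 \cdot 2\right)\right)\right) \left(-403\right) = -2338161 - \left(97 - \left(2 + 3 \left(4 + 48\right)\right)\right) \left(-403\right) = -2338161 - \left(97 - 158\right) \left(-403\right) = -2338161 - \left(-61\right) \left(-403\right) = -2338161 - 24583 = -2362744$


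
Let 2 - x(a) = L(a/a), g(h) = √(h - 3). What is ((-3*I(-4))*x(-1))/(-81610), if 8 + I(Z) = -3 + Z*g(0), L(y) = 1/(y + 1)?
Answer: -99/163220 - 9*I*√3/40805 ≈ -0.00060654 - 0.00038202*I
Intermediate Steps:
g(h) = √(-3 + h)
L(y) = 1/(1 + y)
x(a) = 3/2 (x(a) = 2 - 1/(1 + a/a) = 2 - 1/(1 + 1) = 2 - 1/2 = 2 - 1*½ = 2 - ½ = 3/2)
I(Z) = -11 + I*Z*√3 (I(Z) = -8 + (-3 + Z*√(-3 + 0)) = -8 + (-3 + Z*√(-3)) = -8 + (-3 + Z*(I*√3)) = -8 + (-3 + I*Z*√3) = -11 + I*Z*√3)
((-3*I(-4))*x(-1))/(-81610) = (-3*(-11 + I*(-4)*√3)*(3/2))/(-81610) = (-3*(-11 - 4*I*√3)*(3/2))*(-1/81610) = ((33 + 12*I*√3)*(3/2))*(-1/81610) = (99/2 + 18*I*√3)*(-1/81610) = -99/163220 - 9*I*√3/40805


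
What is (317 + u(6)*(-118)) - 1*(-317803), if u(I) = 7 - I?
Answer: 318002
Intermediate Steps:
(317 + u(6)*(-118)) - 1*(-317803) = (317 + (7 - 1*6)*(-118)) - 1*(-317803) = (317 + (7 - 6)*(-118)) + 317803 = (317 + 1*(-118)) + 317803 = (317 - 118) + 317803 = 199 + 317803 = 318002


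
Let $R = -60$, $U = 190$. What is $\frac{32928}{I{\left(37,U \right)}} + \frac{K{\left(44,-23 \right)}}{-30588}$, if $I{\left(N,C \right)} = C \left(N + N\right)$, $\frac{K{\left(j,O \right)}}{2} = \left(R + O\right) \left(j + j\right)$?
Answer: $\frac{75786884}{26879205} \approx 2.8195$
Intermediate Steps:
$K{\left(j,O \right)} = 4 j \left(-60 + O\right)$ ($K{\left(j,O \right)} = 2 \left(-60 + O\right) \left(j + j\right) = 2 \left(-60 + O\right) 2 j = 2 \cdot 2 j \left(-60 + O\right) = 4 j \left(-60 + O\right)$)
$I{\left(N,C \right)} = 2 C N$ ($I{\left(N,C \right)} = C 2 N = 2 C N$)
$\frac{32928}{I{\left(37,U \right)}} + \frac{K{\left(44,-23 \right)}}{-30588} = \frac{32928}{2 \cdot 190 \cdot 37} + \frac{4 \cdot 44 \left(-60 - 23\right)}{-30588} = \frac{32928}{14060} + 4 \cdot 44 \left(-83\right) \left(- \frac{1}{30588}\right) = 32928 \cdot \frac{1}{14060} - - \frac{3652}{7647} = \frac{8232}{3515} + \frac{3652}{7647} = \frac{75786884}{26879205}$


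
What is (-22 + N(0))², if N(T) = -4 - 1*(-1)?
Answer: 625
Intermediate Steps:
N(T) = -3 (N(T) = -4 + 1 = -3)
(-22 + N(0))² = (-22 - 3)² = (-25)² = 625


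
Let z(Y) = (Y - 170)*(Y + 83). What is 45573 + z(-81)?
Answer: 45071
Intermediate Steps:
z(Y) = (-170 + Y)*(83 + Y)
45573 + z(-81) = 45573 + (-14110 + (-81)² - 87*(-81)) = 45573 + (-14110 + 6561 + 7047) = 45573 - 502 = 45071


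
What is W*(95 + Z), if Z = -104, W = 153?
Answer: -1377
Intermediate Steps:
W*(95 + Z) = 153*(95 - 104) = 153*(-9) = -1377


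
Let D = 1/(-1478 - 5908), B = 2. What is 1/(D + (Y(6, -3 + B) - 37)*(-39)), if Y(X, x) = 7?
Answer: 7386/8641619 ≈ 0.00085470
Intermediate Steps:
D = -1/7386 (D = 1/(-7386) = -1/7386 ≈ -0.00013539)
1/(D + (Y(6, -3 + B) - 37)*(-39)) = 1/(-1/7386 + (7 - 37)*(-39)) = 1/(-1/7386 - 30*(-39)) = 1/(-1/7386 + 1170) = 1/(8641619/7386) = 7386/8641619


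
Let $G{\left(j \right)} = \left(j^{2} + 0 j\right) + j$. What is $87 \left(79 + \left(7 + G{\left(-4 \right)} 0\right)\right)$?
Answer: $7482$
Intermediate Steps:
$G{\left(j \right)} = j + j^{2}$ ($G{\left(j \right)} = \left(j^{2} + 0\right) + j = j^{2} + j = j + j^{2}$)
$87 \left(79 + \left(7 + G{\left(-4 \right)} 0\right)\right) = 87 \left(79 + \left(7 + - 4 \left(1 - 4\right) 0\right)\right) = 87 \left(79 + \left(7 + \left(-4\right) \left(-3\right) 0\right)\right) = 87 \left(79 + \left(7 + 12 \cdot 0\right)\right) = 87 \left(79 + \left(7 + 0\right)\right) = 87 \left(79 + 7\right) = 87 \cdot 86 = 7482$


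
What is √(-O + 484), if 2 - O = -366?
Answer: 2*√29 ≈ 10.770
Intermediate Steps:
O = 368 (O = 2 - 1*(-366) = 2 + 366 = 368)
√(-O + 484) = √(-1*368 + 484) = √(-368 + 484) = √116 = 2*√29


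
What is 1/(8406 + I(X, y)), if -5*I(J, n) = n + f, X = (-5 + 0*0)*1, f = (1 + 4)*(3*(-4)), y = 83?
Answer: 5/42007 ≈ 0.00011903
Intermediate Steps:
f = -60 (f = 5*(-12) = -60)
X = -5 (X = (-5 + 0)*1 = -5*1 = -5)
I(J, n) = 12 - n/5 (I(J, n) = -(n - 60)/5 = -(-60 + n)/5 = 12 - n/5)
1/(8406 + I(X, y)) = 1/(8406 + (12 - ⅕*83)) = 1/(8406 + (12 - 83/5)) = 1/(8406 - 23/5) = 1/(42007/5) = 5/42007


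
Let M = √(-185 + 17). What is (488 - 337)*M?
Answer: 302*I*√42 ≈ 1957.2*I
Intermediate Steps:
M = 2*I*√42 (M = √(-168) = 2*I*√42 ≈ 12.961*I)
(488 - 337)*M = (488 - 337)*(2*I*√42) = 151*(2*I*√42) = 302*I*√42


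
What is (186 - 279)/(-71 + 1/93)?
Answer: 8649/6602 ≈ 1.3101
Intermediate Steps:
(186 - 279)/(-71 + 1/93) = -93/(-71 + 1/93) = -93/(-6602/93) = -93*(-93/6602) = 8649/6602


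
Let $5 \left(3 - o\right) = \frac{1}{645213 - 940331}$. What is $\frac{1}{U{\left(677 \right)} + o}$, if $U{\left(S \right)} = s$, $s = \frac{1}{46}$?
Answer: $\frac{16969285}{51276764} \approx 0.33094$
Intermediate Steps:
$s = \frac{1}{46} \approx 0.021739$
$U{\left(S \right)} = \frac{1}{46}$
$o = \frac{4426771}{1475590}$ ($o = 3 - \frac{1}{5 \left(645213 - 940331\right)} = 3 - \frac{1}{5 \left(-295118\right)} = 3 - - \frac{1}{1475590} = 3 + \frac{1}{1475590} = \frac{4426771}{1475590} \approx 3.0$)
$\frac{1}{U{\left(677 \right)} + o} = \frac{1}{\frac{1}{46} + \frac{4426771}{1475590}} = \frac{1}{\frac{51276764}{16969285}} = \frac{16969285}{51276764}$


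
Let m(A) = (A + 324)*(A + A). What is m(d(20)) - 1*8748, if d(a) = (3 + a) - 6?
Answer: 2846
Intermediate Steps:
d(a) = -3 + a
m(A) = 2*A*(324 + A) (m(A) = (324 + A)*(2*A) = 2*A*(324 + A))
m(d(20)) - 1*8748 = 2*(-3 + 20)*(324 + (-3 + 20)) - 1*8748 = 2*17*(324 + 17) - 8748 = 2*17*341 - 8748 = 11594 - 8748 = 2846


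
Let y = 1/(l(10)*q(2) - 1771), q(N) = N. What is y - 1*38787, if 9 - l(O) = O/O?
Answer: -68071186/1755 ≈ -38787.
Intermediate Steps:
l(O) = 8 (l(O) = 9 - O/O = 9 - 1*1 = 9 - 1 = 8)
y = -1/1755 (y = 1/(8*2 - 1771) = 1/(16 - 1771) = 1/(-1755) = -1/1755 ≈ -0.00056980)
y - 1*38787 = -1/1755 - 1*38787 = -1/1755 - 38787 = -68071186/1755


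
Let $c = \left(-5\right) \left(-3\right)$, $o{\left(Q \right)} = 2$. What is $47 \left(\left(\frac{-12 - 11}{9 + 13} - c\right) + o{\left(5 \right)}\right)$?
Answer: $- \frac{14523}{22} \approx -660.14$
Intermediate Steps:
$c = 15$
$47 \left(\left(\frac{-12 - 11}{9 + 13} - c\right) + o{\left(5 \right)}\right) = 47 \left(\left(\frac{-12 - 11}{9 + 13} - 15\right) + 2\right) = 47 \left(\left(- \frac{23}{22} - 15\right) + 2\right) = 47 \left(- \frac{353}{22} + 2\right) = 47 \left(- \frac{309}{22}\right) = - \frac{14523}{22}$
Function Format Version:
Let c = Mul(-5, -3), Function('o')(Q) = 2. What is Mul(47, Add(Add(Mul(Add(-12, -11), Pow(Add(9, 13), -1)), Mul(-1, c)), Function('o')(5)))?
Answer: Rational(-14523, 22) ≈ -660.14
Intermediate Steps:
c = 15
Mul(47, Add(Add(Mul(Add(-12, -11), Pow(Add(9, 13), -1)), Mul(-1, c)), Function('o')(5))) = Mul(47, Add(Add(Mul(Add(-12, -11), Pow(Add(9, 13), -1)), Mul(-1, 15)), 2)) = Mul(47, Add(Add(Mul(-23, Pow(22, -1)), -15), 2)) = Mul(47, Add(Add(Mul(-23, Rational(1, 22)), -15), 2)) = Mul(47, Add(Add(Rational(-23, 22), -15), 2)) = Mul(47, Add(Rational(-353, 22), 2)) = Mul(47, Rational(-309, 22)) = Rational(-14523, 22)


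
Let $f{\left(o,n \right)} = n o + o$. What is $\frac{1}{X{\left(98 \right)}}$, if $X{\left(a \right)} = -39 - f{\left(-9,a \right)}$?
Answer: $\frac{1}{852} \approx 0.0011737$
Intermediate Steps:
$f{\left(o,n \right)} = o + n o$
$X{\left(a \right)} = -30 + 9 a$ ($X{\left(a \right)} = -39 - - 9 \left(1 + a\right) = -39 - \left(-9 - 9 a\right) = -39 + \left(9 + 9 a\right) = -30 + 9 a$)
$\frac{1}{X{\left(98 \right)}} = \frac{1}{-30 + 9 \cdot 98} = \frac{1}{-30 + 882} = \frac{1}{852}$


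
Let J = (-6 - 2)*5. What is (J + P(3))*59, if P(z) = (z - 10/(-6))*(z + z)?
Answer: -708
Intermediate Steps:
J = -40 (J = -8*5 = -40)
P(z) = 2*z*(5/3 + z) (P(z) = (z - 10*(-1/6))*(2*z) = (z + 5/3)*(2*z) = (5/3 + z)*(2*z) = 2*z*(5/3 + z))
(J + P(3))*59 = (-40 + (2/3)*3*(5 + 3*3))*59 = (-40 + (2/3)*3*(5 + 9))*59 = (-40 + (2/3)*3*14)*59 = (-40 + 28)*59 = -12*59 = -708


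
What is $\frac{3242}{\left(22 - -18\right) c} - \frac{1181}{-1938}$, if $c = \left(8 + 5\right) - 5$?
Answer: $\frac{1665229}{155040} \approx 10.741$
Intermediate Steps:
$c = 8$ ($c = 13 - 5 = 8$)
$\frac{3242}{\left(22 - -18\right) c} - \frac{1181}{-1938} = \frac{3242}{\left(22 - -18\right) 8} - \frac{1181}{-1938} = \frac{3242}{\left(22 + 18\right) 8} - - \frac{1181}{1938} = \frac{3242}{40 \cdot 8} + \frac{1181}{1938} = \frac{3242}{320} + \frac{1181}{1938} = 3242 \cdot \frac{1}{320} + \frac{1181}{1938} = \frac{1621}{160} + \frac{1181}{1938} = \frac{1665229}{155040}$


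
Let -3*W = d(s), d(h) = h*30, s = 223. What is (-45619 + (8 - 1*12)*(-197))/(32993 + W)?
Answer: -44831/30763 ≈ -1.4573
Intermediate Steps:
d(h) = 30*h
W = -2230 (W = -10*223 = -⅓*6690 = -2230)
(-45619 + (8 - 1*12)*(-197))/(32993 + W) = (-45619 + (8 - 1*12)*(-197))/(32993 - 2230) = (-45619 + (8 - 12)*(-197))/30763 = (-45619 - 4*(-197))*(1/30763) = (-45619 + 788)*(1/30763) = -44831*1/30763 = -44831/30763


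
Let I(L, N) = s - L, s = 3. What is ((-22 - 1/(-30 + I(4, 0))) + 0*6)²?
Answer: 463761/961 ≈ 482.58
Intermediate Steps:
I(L, N) = 3 - L
((-22 - 1/(-30 + I(4, 0))) + 0*6)² = ((-22 - 1/(-30 + (3 - 1*4))) + 0*6)² = ((-22 - 1/(-30 + (3 - 4))) + 0)² = ((-22 - 1/(-30 - 1)) + 0)² = ((-22 - 1/(-31)) + 0)² = ((-22 - 1*(-1/31)) + 0)² = ((-22 + 1/31) + 0)² = (-681/31 + 0)² = (-681/31)² = 463761/961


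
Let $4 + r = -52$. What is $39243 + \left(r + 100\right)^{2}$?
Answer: $41179$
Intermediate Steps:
$r = -56$ ($r = -4 - 52 = -56$)
$39243 + \left(r + 100\right)^{2} = 39243 + \left(-56 + 100\right)^{2} = 39243 + 44^{2} = 39243 + 1936 = 41179$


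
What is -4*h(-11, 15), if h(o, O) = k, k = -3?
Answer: 12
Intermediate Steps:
h(o, O) = -3
-4*h(-11, 15) = -4*(-3) = 12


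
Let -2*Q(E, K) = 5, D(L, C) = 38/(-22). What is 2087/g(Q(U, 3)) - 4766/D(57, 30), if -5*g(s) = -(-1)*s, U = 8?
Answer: 131732/19 ≈ 6933.3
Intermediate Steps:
D(L, C) = -19/11 (D(L, C) = 38*(-1/22) = -19/11)
Q(E, K) = -5/2 (Q(E, K) = -½*5 = -5/2)
g(s) = -s/5 (g(s) = -(-1)*(-s)/5 = -s/5)
2087/g(Q(U, 3)) - 4766/D(57, 30) = 2087/((-⅕*(-5/2))) - 4766/(-19/11) = 2087/(½) - 4766*(-11/19) = 2087*2 + 52426/19 = 4174 + 52426/19 = 131732/19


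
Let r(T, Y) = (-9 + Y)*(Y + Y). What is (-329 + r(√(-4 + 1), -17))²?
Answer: 308025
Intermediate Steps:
r(T, Y) = 2*Y*(-9 + Y) (r(T, Y) = (-9 + Y)*(2*Y) = 2*Y*(-9 + Y))
(-329 + r(√(-4 + 1), -17))² = (-329 + 2*(-17)*(-9 - 17))² = (-329 + 2*(-17)*(-26))² = (-329 + 884)² = 555² = 308025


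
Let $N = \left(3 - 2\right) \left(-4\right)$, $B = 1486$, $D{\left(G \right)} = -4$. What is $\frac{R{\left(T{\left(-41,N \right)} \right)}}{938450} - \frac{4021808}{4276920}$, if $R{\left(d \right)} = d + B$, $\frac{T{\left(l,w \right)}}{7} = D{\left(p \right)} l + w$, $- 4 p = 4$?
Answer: $- \frac{47039000801}{50170944675} \approx -0.93757$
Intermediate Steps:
$p = -1$ ($p = \left(- \frac{1}{4}\right) 4 = -1$)
$N = -4$ ($N = 1 \left(-4\right) = -4$)
$T{\left(l,w \right)} = - 28 l + 7 w$ ($T{\left(l,w \right)} = 7 \left(- 4 l + w\right) = 7 \left(w - 4 l\right) = - 28 l + 7 w$)
$R{\left(d \right)} = 1486 + d$ ($R{\left(d \right)} = d + 1486 = 1486 + d$)
$\frac{R{\left(T{\left(-41,N \right)} \right)}}{938450} - \frac{4021808}{4276920} = \frac{1486 + \left(\left(-28\right) \left(-41\right) + 7 \left(-4\right)\right)}{938450} - \frac{4021808}{4276920} = \left(1486 + \left(1148 - 28\right)\right) \frac{1}{938450} - \frac{502726}{534615} = \left(1486 + 1120\right) \frac{1}{938450} - \frac{502726}{534615} = 2606 \cdot \frac{1}{938450} - \frac{502726}{534615} = \frac{1303}{469225} - \frac{502726}{534615} = - \frac{47039000801}{50170944675}$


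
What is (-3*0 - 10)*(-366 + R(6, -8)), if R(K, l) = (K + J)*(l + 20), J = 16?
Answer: 1020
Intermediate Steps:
R(K, l) = (16 + K)*(20 + l) (R(K, l) = (K + 16)*(l + 20) = (16 + K)*(20 + l))
(-3*0 - 10)*(-366 + R(6, -8)) = (-3*0 - 10)*(-366 + (320 + 16*(-8) + 20*6 + 6*(-8))) = (0 - 10)*(-366 + (320 - 128 + 120 - 48)) = -10*(-366 + 264) = -10*(-102) = 1020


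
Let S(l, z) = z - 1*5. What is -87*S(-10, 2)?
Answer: 261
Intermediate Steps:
S(l, z) = -5 + z (S(l, z) = z - 5 = -5 + z)
-87*S(-10, 2) = -87*(-5 + 2) = -87*(-3) = 261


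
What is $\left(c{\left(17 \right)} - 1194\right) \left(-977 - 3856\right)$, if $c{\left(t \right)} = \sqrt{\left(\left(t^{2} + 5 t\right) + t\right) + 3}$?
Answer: $5770602 - 4833 \sqrt{394} \approx 5.6747 \cdot 10^{6}$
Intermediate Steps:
$c{\left(t \right)} = \sqrt{3 + t^{2} + 6 t}$ ($c{\left(t \right)} = \sqrt{\left(t^{2} + 6 t\right) + 3} = \sqrt{3 + t^{2} + 6 t}$)
$\left(c{\left(17 \right)} - 1194\right) \left(-977 - 3856\right) = \left(\sqrt{3 + 17^{2} + 6 \cdot 17} - 1194\right) \left(-977 - 3856\right) = \left(\sqrt{3 + 289 + 102} - 1194\right) \left(-4833\right) = \left(\sqrt{394} - 1194\right) \left(-4833\right) = \left(-1194 + \sqrt{394}\right) \left(-4833\right) = 5770602 - 4833 \sqrt{394}$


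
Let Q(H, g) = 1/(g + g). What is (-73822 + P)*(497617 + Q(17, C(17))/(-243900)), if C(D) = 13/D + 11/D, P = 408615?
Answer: 1950404163437631719/11707200 ≈ 1.6660e+11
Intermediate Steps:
C(D) = 24/D
Q(H, g) = 1/(2*g)
(-73822 + P)*(497617 + Q(17, C(17))/(-243900)) = (-73822 + 408615)*(497617 + (1/(2*((24/17))))/(-243900)) = 334793*(497617 + (1/(2*((24*(1/17)))))*(-1/243900)) = 334793*(497617 + (1/(2*(24/17)))*(-1/243900)) = 334793*(497617 + ((½)*(17/24))*(-1/243900)) = 334793*(497617 + (17/48)*(-1/243900)) = 334793*(497617 - 17/11707200) = 334793*(5825701742383/11707200) = 1950404163437631719/11707200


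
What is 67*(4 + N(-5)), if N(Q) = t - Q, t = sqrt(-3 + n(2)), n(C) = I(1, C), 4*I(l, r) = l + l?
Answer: 603 + 67*I*sqrt(10)/2 ≈ 603.0 + 105.94*I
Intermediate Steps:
I(l, r) = l/2 (I(l, r) = (l + l)/4 = (2*l)/4 = l/2)
n(C) = 1/2 (n(C) = (1/2)*1 = 1/2)
t = I*sqrt(10)/2 (t = sqrt(-3 + 1/2) = sqrt(-5/2) = I*sqrt(10)/2 ≈ 1.5811*I)
N(Q) = -Q + I*sqrt(10)/2 (N(Q) = I*sqrt(10)/2 - Q = -Q + I*sqrt(10)/2)
67*(4 + N(-5)) = 67*(4 + (-1*(-5) + I*sqrt(10)/2)) = 67*(4 + (5 + I*sqrt(10)/2)) = 67*(9 + I*sqrt(10)/2) = 603 + 67*I*sqrt(10)/2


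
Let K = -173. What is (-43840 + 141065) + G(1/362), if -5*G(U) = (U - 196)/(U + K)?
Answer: 30443507174/313125 ≈ 97225.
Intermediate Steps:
G(U) = -(-196 + U)/(5*(-173 + U)) (G(U) = -(U - 196)/(5*(U - 173)) = -(-196 + U)/(5*(-173 + U)))
(-43840 + 141065) + G(1/362) = (-43840 + 141065) + (196 - 1/362)/(5*(-173 + 1/362)) = 97225 + (196 - 1*1/362)/(5*(-173 + 1/362)) = 97225 + (196 - 1/362)/(5*(-62625/362)) = 97225 + (⅕)*(-362/62625)*(70951/362) = 97225 - 70951/313125 = 30443507174/313125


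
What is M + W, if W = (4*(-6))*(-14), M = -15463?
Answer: -15127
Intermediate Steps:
W = 336 (W = -24*(-14) = 336)
M + W = -15463 + 336 = -15127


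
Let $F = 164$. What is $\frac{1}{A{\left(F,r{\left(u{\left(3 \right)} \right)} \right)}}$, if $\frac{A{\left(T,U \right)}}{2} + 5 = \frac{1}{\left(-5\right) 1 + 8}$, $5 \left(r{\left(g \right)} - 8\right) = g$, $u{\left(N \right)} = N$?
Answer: $- \frac{3}{28} \approx -0.10714$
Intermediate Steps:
$r{\left(g \right)} = 8 + \frac{g}{5}$
$A{\left(T,U \right)} = - \frac{28}{3}$ ($A{\left(T,U \right)} = -10 + \frac{2}{\left(-5\right) 1 + 8} = -10 + \frac{2}{-5 + 8} = -10 + \frac{2}{3} = - \frac{28}{3}$)
$\frac{1}{A{\left(F,r{\left(u{\left(3 \right)} \right)} \right)}} = \frac{1}{- \frac{28}{3}} = - \frac{3}{28}$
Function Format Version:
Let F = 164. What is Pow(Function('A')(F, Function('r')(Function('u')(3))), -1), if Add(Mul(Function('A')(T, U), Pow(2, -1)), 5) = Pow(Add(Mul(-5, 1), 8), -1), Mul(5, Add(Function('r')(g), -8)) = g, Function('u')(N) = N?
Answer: Rational(-3, 28) ≈ -0.10714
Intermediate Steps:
Function('r')(g) = Add(8, Mul(Rational(1, 5), g))
Function('A')(T, U) = Rational(-28, 3) (Function('A')(T, U) = Add(-10, Mul(2, Pow(Add(Mul(-5, 1), 8), -1))) = Add(-10, Mul(2, Pow(Add(-5, 8), -1))) = Add(-10, Mul(2, Pow(3, -1))) = Add(-10, Mul(2, Rational(1, 3))) = Add(-10, Rational(2, 3)) = Rational(-28, 3))
Pow(Function('A')(F, Function('r')(Function('u')(3))), -1) = Pow(Rational(-28, 3), -1) = Rational(-3, 28)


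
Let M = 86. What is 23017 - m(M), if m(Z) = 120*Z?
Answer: 12697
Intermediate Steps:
23017 - m(M) = 23017 - 120*86 = 23017 - 1*10320 = 23017 - 10320 = 12697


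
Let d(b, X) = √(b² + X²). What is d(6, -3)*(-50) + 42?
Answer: 42 - 150*√5 ≈ -293.41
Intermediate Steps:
d(b, X) = √(X² + b²)
d(6, -3)*(-50) + 42 = √((-3)² + 6²)*(-50) + 42 = √(9 + 36)*(-50) + 42 = √45*(-50) + 42 = (3*√5)*(-50) + 42 = -150*√5 + 42 = 42 - 150*√5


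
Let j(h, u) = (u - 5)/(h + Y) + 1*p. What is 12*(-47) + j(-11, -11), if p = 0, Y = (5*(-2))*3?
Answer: -23108/41 ≈ -563.61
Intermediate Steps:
Y = -30 (Y = -10*3 = -30)
j(h, u) = (-5 + u)/(-30 + h) (j(h, u) = (u - 5)/(h - 30) + 1*0 = (-5 + u)/(-30 + h) + 0 = (-5 + u)/(-30 + h))
12*(-47) + j(-11, -11) = 12*(-47) + (-5 - 11)/(-30 - 11) = -564 - 16/(-41) = -564 - 1/41*(-16) = -564 + 16/41 = -23108/41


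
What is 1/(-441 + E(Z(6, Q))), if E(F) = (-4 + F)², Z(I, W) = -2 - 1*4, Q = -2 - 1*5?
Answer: -1/341 ≈ -0.0029326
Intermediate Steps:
Q = -7 (Q = -2 - 5 = -7)
Z(I, W) = -6 (Z(I, W) = -2 - 4 = -6)
1/(-441 + E(Z(6, Q))) = 1/(-441 + (-4 - 6)²) = 1/(-441 + (-10)²) = 1/(-441 + 100) = 1/(-341) = -1/341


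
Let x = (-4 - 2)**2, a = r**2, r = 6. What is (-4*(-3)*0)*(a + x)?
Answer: 0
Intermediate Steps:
a = 36 (a = 6**2 = 36)
x = 36 (x = (-6)**2 = 36)
(-4*(-3)*0)*(a + x) = (-4*(-3)*0)*(36 + 36) = (12*0)*72 = 0*72 = 0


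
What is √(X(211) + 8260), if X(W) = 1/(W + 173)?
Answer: √19031046/48 ≈ 90.885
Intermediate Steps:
X(W) = 1/(173 + W)
√(X(211) + 8260) = √(1/(173 + 211) + 8260) = √(1/384 + 8260) = √(3171841/384) = √19031046/48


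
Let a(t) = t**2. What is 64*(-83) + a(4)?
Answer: -5296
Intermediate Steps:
64*(-83) + a(4) = 64*(-83) + 4**2 = -5312 + 16 = -5296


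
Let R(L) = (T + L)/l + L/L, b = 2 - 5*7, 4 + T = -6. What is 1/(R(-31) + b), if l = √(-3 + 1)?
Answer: -2*I/(41*√2 + 64*I) ≈ -0.017163 - 0.015549*I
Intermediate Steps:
T = -10 (T = -4 - 6 = -10)
b = -33 (b = 2 - 35 = -33)
l = I*√2 (l = √(-2) = I*√2 ≈ 1.4142*I)
R(L) = 1 - I*√2*(-10 + L)/2 (R(L) = (-10 + L)/((I*√2)) + L/L = (-10 + L)*(-I*√2/2) + 1 = -I*√2*(-10 + L)/2 + 1 = 1 - I*√2*(-10 + L)/2)
1/(R(-31) + b) = 1/(I*√2*(10 - 1*(-31) - I*√2)/2 - 33) = 1/(I*√2*(10 + 31 - I*√2)/2 - 33) = 1/(I*√2*(41 - I*√2)/2 - 33) = 1/(-33 + I*√2*(41 - I*√2)/2)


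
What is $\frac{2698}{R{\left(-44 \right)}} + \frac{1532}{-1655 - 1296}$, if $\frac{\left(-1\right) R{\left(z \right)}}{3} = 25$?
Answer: $- \frac{8076698}{221325} \approx -36.492$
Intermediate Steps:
$R{\left(z \right)} = -75$ ($R{\left(z \right)} = \left(-3\right) 25 = -75$)
$\frac{2698}{R{\left(-44 \right)}} + \frac{1532}{-1655 - 1296} = \frac{2698}{-75} + \frac{1532}{-1655 - 1296} = 2698 \left(- \frac{1}{75}\right) + \frac{1532}{-2951} = - \frac{2698}{75} + 1532 \left(- \frac{1}{2951}\right) = - \frac{2698}{75} - \frac{1532}{2951} = - \frac{8076698}{221325}$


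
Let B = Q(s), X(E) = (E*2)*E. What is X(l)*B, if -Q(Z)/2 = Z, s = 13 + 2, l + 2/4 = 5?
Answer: -1215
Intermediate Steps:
l = 9/2 (l = -½ + 5 = 9/2 ≈ 4.5000)
X(E) = 2*E² (X(E) = (2*E)*E = 2*E²)
s = 15
Q(Z) = -2*Z
B = -30 (B = -2*15 = -30)
X(l)*B = (2*(9/2)²)*(-30) = (2*(81/4))*(-30) = (81/2)*(-30) = -1215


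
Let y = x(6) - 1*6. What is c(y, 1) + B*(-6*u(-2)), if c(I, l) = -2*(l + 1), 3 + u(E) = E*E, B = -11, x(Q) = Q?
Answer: 62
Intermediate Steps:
u(E) = -3 + E² (u(E) = -3 + E*E = -3 + E²)
y = 0 (y = 6 - 1*6 = 6 - 6 = 0)
c(I, l) = -2 - 2*l (c(I, l) = -2*(1 + l) = -2 - 2*l)
c(y, 1) + B*(-6*u(-2)) = (-2 - 2*1) - (-66)*(-3 + (-2)²) = (-2 - 2) - (-66)*(-3 + 4) = -4 - (-66) = -4 - 11*(-6) = -4 + 66 = 62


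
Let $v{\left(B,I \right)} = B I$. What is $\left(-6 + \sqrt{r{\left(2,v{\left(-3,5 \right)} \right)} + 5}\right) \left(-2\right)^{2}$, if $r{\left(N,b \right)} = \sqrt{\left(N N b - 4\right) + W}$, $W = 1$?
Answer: $-24 + 4 \sqrt{5 + 3 i \sqrt{7}} \approx -13.274 + 5.92 i$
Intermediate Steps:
$r{\left(N,b \right)} = \sqrt{-3 + b N^{2}}$ ($r{\left(N,b \right)} = \sqrt{\left(N N b - 4\right) + 1} = \sqrt{\left(N^{2} b - 4\right) + 1} = \sqrt{\left(b N^{2} - 4\right) + 1} = \sqrt{\left(-4 + b N^{2}\right) + 1} = \sqrt{-3 + b N^{2}}$)
$\left(-6 + \sqrt{r{\left(2,v{\left(-3,5 \right)} \right)} + 5}\right) \left(-2\right)^{2} = \left(-6 + \sqrt{\sqrt{-3 + \left(-3\right) 5 \cdot 2^{2}} + 5}\right) \left(-2\right)^{2} = \left(-6 + \sqrt{\sqrt{-3 - 60} + 5}\right) 4 = \left(-6 + \sqrt{\sqrt{-63} + 5}\right) 4 = \left(-6 + \sqrt{3 i \sqrt{7} + 5}\right) 4 = \left(-6 + \sqrt{5 + 3 i \sqrt{7}}\right) 4 = -24 + 4 \sqrt{5 + 3 i \sqrt{7}}$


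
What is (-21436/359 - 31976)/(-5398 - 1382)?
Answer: 575041/121701 ≈ 4.7250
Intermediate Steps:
(-21436/359 - 31976)/(-5398 - 1382) = (-21436*1/359 - 31976)/(-6780) = (-21436/359 - 31976)*(-1/6780) = -11500820/359*(-1/6780) = 575041/121701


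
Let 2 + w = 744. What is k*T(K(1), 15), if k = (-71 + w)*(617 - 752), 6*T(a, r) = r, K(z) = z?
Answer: -452925/2 ≈ -2.2646e+5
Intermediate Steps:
w = 742 (w = -2 + 744 = 742)
T(a, r) = r/6
k = -90585 (k = (-71 + 742)*(617 - 752) = 671*(-135) = -90585)
k*T(K(1), 15) = -30195*15/2 = -90585*5/2 = -452925/2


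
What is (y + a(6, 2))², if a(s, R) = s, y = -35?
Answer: 841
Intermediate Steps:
(y + a(6, 2))² = (-35 + 6)² = (-29)² = 841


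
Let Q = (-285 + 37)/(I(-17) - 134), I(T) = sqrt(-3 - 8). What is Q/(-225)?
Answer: -33232/4042575 - 248*I*sqrt(11)/4042575 ≈ -0.0082205 - 0.00020347*I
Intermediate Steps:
I(T) = I*sqrt(11) (I(T) = sqrt(-11) = I*sqrt(11))
Q = -248/(-134 + I*sqrt(11)) (Q = (-285 + 37)/(I*sqrt(11) - 134) = -248/(-134 + I*sqrt(11)) ≈ 1.8496 + 0.04578*I)
Q/(-225) = (33232/17967 + 248*I*sqrt(11)/17967)/(-225) = (33232/17967 + 248*I*sqrt(11)/17967)*(-1/225) = -33232/4042575 - 248*I*sqrt(11)/4042575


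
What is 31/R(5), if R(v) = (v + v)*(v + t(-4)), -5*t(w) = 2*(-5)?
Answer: 31/70 ≈ 0.44286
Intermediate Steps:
t(w) = 2 (t(w) = -2*(-5)/5 = -⅕*(-10) = 2)
R(v) = 2*v*(2 + v) (R(v) = (v + v)*(v + 2) = (2*v)*(2 + v) = 2*v*(2 + v))
31/R(5) = 31/(2*5*(2 + 5)) = 31/(2*5*7) = 31/70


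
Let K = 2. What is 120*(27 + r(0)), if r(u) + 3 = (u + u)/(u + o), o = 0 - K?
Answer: 2880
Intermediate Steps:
o = -2 (o = 0 - 1*2 = 0 - 2 = -2)
r(u) = -3 + 2*u/(-2 + u) (r(u) = -3 + (u + u)/(u - 2) = -3 + (2*u)/(-2 + u) = -3 + 2*u/(-2 + u))
120*(27 + r(0)) = 120*(27 + (6 - 1*0)/(-2 + 0)) = 120*(27 + (6 + 0)/(-2)) = 120*(27 - ½*6) = 120*(27 - 3) = 120*24 = 2880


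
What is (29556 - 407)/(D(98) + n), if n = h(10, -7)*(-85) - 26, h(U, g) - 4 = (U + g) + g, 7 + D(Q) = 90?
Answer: 29149/57 ≈ 511.39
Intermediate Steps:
D(Q) = 83 (D(Q) = -7 + 90 = 83)
h(U, g) = 4 + U + 2*g (h(U, g) = 4 + ((U + g) + g) = 4 + (U + 2*g) = 4 + U + 2*g)
n = -26 (n = (4 + 10 + 2*(-7))*(-85) - 26 = (4 + 10 - 14)*(-85) - 26 = 0*(-85) - 26 = 0 - 26 = -26)
(29556 - 407)/(D(98) + n) = (29556 - 407)/(83 - 26) = 29149/57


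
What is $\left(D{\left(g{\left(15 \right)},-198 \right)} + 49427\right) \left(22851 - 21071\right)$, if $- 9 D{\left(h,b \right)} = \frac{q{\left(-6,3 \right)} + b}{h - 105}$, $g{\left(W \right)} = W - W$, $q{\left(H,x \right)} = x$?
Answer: $\frac{5542720640}{63} \approx 8.798 \cdot 10^{7}$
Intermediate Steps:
$g{\left(W \right)} = 0$
$D{\left(h,b \right)} = - \frac{3 + b}{9 \left(-105 + h\right)}$ ($D{\left(h,b \right)} = - \frac{\left(3 + b\right) \frac{1}{h - 105}}{9} = - \frac{\left(3 + b\right) \frac{1}{-105 + h}}{9} = - \frac{\frac{1}{-105 + h} \left(3 + b\right)}{9} = - \frac{3 + b}{9 \left(-105 + h\right)}$)
$\left(D{\left(g{\left(15 \right)},-198 \right)} + 49427\right) \left(22851 - 21071\right) = \left(\frac{-3 - -198}{9 \left(-105 + 0\right)} + 49427\right) \left(22851 - 21071\right) = \left(\frac{-3 + 198}{9 \left(-105\right)} + 49427\right) 1780 = \left(\frac{1}{9} \left(- \frac{1}{105}\right) 195 + 49427\right) 1780 = \left(- \frac{13}{63} + 49427\right) 1780 = \frac{3113888}{63} \cdot 1780 = \frac{5542720640}{63}$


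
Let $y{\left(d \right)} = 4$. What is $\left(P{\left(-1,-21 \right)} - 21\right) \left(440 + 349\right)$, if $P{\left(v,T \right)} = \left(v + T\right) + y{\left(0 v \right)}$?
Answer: $-30771$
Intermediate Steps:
$P{\left(v,T \right)} = 4 + T + v$ ($P{\left(v,T \right)} = \left(v + T\right) + 4 = \left(T + v\right) + 4 = 4 + T + v$)
$\left(P{\left(-1,-21 \right)} - 21\right) \left(440 + 349\right) = \left(\left(4 - 21 - 1\right) - 21\right) \left(440 + 349\right) = \left(-18 - 21\right) 789 = \left(-39\right) 789 = -30771$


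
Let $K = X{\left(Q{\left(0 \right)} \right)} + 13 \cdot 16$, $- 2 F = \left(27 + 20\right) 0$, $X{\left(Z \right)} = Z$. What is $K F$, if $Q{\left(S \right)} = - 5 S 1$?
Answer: $0$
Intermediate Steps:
$Q{\left(S \right)} = - 5 S$
$F = 0$ ($F = - \frac{\left(27 + 20\right) 0}{2} = - \frac{47 \cdot 0}{2} = \left(- \frac{1}{2}\right) 0 = 0$)
$K = 208$ ($K = \left(-5\right) 0 + 13 \cdot 16 = 0 + 208 = 208$)
$K F = 208 \cdot 0 = 0$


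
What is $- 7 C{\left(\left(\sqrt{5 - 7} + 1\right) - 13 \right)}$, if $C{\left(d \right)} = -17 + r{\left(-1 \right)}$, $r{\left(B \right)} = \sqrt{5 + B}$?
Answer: $105$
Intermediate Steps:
$C{\left(d \right)} = -15$ ($C{\left(d \right)} = -17 + \sqrt{5 - 1} = -17 + \sqrt{4} = -17 + 2 = -15$)
$- 7 C{\left(\left(\sqrt{5 - 7} + 1\right) - 13 \right)} = \left(-7\right) \left(-15\right) = 105$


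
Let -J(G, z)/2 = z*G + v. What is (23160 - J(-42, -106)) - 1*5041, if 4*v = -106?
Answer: 26970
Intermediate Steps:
v = -53/2 (v = (1/4)*(-106) = -53/2 ≈ -26.500)
J(G, z) = 53 - 2*G*z (J(G, z) = -2*(z*G - 53/2) = -2*(G*z - 53/2) = -2*(-53/2 + G*z) = 53 - 2*G*z)
(23160 - J(-42, -106)) - 1*5041 = (23160 - (53 - 2*(-42)*(-106))) - 1*5041 = (23160 - (53 - 8904)) - 5041 = (23160 - 1*(-8851)) - 5041 = (23160 + 8851) - 5041 = 32011 - 5041 = 26970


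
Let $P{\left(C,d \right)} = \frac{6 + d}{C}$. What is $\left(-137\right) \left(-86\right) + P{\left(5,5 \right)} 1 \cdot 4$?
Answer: $\frac{58954}{5} \approx 11791.0$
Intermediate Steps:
$P{\left(C,d \right)} = \frac{6 + d}{C}$
$\left(-137\right) \left(-86\right) + P{\left(5,5 \right)} 1 \cdot 4 = \left(-137\right) \left(-86\right) + \frac{6 + 5}{5} \cdot 1 \cdot 4 = 11782 + \frac{1}{5} \cdot 11 \cdot 1 \cdot 4 = 11782 + \frac{11}{5} \cdot 1 \cdot 4 = 11782 + \frac{11}{5} \cdot 4 = 11782 + \frac{44}{5} = \frac{58954}{5}$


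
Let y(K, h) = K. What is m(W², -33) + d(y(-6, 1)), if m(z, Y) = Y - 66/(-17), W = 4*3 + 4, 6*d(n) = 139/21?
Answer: -60007/2142 ≈ -28.014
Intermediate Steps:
d(n) = 139/126 (d(n) = (139/21)/6 = (139*(1/21))/6 = (⅙)*(139/21) = 139/126)
W = 16 (W = 12 + 4 = 16)
m(z, Y) = 66/17 + Y (m(z, Y) = Y - 66*(-1/17) = Y + 66/17 = 66/17 + Y)
m(W², -33) + d(y(-6, 1)) = (66/17 - 33) + 139/126 = -495/17 + 139/126 = -60007/2142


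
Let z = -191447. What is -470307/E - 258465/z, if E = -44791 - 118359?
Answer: 132207428979/31234578050 ≈ 4.2327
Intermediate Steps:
E = -163150
-470307/E - 258465/z = -470307/(-163150) - 258465/(-191447) = -470307*(-1/163150) - 258465*(-1/191447) = 470307/163150 + 258465/191447 = 132207428979/31234578050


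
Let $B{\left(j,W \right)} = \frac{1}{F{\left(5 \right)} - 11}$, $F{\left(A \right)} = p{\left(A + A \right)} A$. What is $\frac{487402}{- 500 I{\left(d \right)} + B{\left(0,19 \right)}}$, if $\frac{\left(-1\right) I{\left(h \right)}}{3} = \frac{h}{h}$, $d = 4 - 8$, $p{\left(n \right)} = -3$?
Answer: $\frac{12672452}{38999} \approx 324.94$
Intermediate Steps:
$F{\left(A \right)} = - 3 A$
$d = -4$
$B{\left(j,W \right)} = - \frac{1}{26}$ ($B{\left(j,W \right)} = \frac{1}{\left(-3\right) 5 - 11} = \frac{1}{-15 - 11} = \frac{1}{-26} = - \frac{1}{26}$)
$I{\left(h \right)} = -3$ ($I{\left(h \right)} = - 3 \frac{h}{h} = \left(-3\right) 1 = -3$)
$\frac{487402}{- 500 I{\left(d \right)} + B{\left(0,19 \right)}} = \frac{487402}{\left(-500\right) \left(-3\right) - \frac{1}{26}} = \frac{487402}{1500 - \frac{1}{26}} = \frac{487402}{\frac{38999}{26}} = 487402 \cdot \frac{26}{38999} = \frac{12672452}{38999}$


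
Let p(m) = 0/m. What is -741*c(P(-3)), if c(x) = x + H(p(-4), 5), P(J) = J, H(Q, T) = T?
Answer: -1482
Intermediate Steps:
p(m) = 0
c(x) = 5 + x (c(x) = x + 5 = 5 + x)
-741*c(P(-3)) = -741*(5 - 3) = -741*2 = -1482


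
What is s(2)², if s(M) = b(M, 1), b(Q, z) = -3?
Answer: 9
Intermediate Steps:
s(M) = -3
s(2)² = (-3)² = 9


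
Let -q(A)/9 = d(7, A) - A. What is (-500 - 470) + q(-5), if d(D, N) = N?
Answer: -970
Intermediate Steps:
q(A) = 0 (q(A) = -9*(A - A) = -9*0 = 0)
(-500 - 470) + q(-5) = (-500 - 470) + 0 = -970 + 0 = -970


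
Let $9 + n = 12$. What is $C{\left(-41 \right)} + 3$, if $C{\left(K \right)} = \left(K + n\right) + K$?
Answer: $-76$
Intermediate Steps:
$n = 3$ ($n = -9 + 12 = 3$)
$C{\left(K \right)} = 3 + 2 K$ ($C{\left(K \right)} = \left(K + 3\right) + K = \left(3 + K\right) + K = 3 + 2 K$)
$C{\left(-41 \right)} + 3 = \left(3 + 2 \left(-41\right)\right) + 3 = \left(3 - 82\right) + 3 = -79 + 3 = -76$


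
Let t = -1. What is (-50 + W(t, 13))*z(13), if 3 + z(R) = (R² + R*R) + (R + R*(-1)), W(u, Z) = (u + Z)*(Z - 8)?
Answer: 3350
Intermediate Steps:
W(u, Z) = (-8 + Z)*(Z + u) (W(u, Z) = (Z + u)*(-8 + Z) = (-8 + Z)*(Z + u))
z(R) = -3 + 2*R² (z(R) = -3 + ((R² + R*R) + (R + R*(-1))) = -3 + ((R² + R²) + (R - R)) = -3 + (2*R² + 0) = -3 + 2*R²)
(-50 + W(t, 13))*z(13) = (-50 + (13² - 8*13 - 8*(-1) + 13*(-1)))*(-3 + 2*13²) = (-50 + (169 - 104 + 8 - 13))*(-3 + 2*169) = (-50 + 60)*(-3 + 338) = 10*335 = 3350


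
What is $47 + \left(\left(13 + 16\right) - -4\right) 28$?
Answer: $971$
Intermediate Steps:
$47 + \left(\left(13 + 16\right) - -4\right) 28 = 47 + \left(29 + 4\right) 28 = 47 + 33 \cdot 28 = 47 + 924 = 971$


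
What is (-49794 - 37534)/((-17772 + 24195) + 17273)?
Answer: -5458/1481 ≈ -3.6853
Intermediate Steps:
(-49794 - 37534)/((-17772 + 24195) + 17273) = -87328/(6423 + 17273) = -87328/23696 = -87328*1/23696 = -5458/1481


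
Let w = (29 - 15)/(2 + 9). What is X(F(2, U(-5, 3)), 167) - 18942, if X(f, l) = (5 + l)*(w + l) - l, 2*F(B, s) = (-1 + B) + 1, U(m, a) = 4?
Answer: 108173/11 ≈ 9833.9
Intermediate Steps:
F(B, s) = B/2 (F(B, s) = ((-1 + B) + 1)/2 = B/2)
w = 14/11 ≈ 1.2727
X(f, l) = -l + (5 + l)*(14/11 + l) (X(f, l) = (5 + l)*(14/11 + l) - l = -l + (5 + l)*(14/11 + l))
X(F(2, U(-5, 3)), 167) - 18942 = (70/11 + 167**2 + (58/11)*167) - 18942 = (70/11 + 27889 + 9686/11) - 18942 = 316535/11 - 18942 = 108173/11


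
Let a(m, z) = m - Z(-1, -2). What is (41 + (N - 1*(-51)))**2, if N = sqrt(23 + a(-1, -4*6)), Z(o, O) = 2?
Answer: 8484 + 368*sqrt(5) ≈ 9306.9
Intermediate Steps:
a(m, z) = -2 + m (a(m, z) = m - 1*2 = m - 2 = -2 + m)
N = 2*sqrt(5) (N = sqrt(23 + (-2 - 1)) = sqrt(23 - 3) = sqrt(20) = 2*sqrt(5) ≈ 4.4721)
(41 + (N - 1*(-51)))**2 = (41 + (2*sqrt(5) - 1*(-51)))**2 = (41 + (2*sqrt(5) + 51))**2 = (41 + (51 + 2*sqrt(5)))**2 = (92 + 2*sqrt(5))**2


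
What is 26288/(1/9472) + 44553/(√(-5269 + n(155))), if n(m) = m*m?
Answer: 248999936 + 14851*√521/1042 ≈ 2.4900e+8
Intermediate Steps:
n(m) = m²
26288/(1/9472) + 44553/(√(-5269 + n(155))) = 26288/(1/9472) + 44553/(√(-5269 + 155²)) = 26288/(1/9472) + 44553/(√(-5269 + 24025)) = 26288*9472 + 44553/(√18756) = 248999936 + 44553/((6*√521)) = 248999936 + 44553*(√521/3126) = 248999936 + 14851*√521/1042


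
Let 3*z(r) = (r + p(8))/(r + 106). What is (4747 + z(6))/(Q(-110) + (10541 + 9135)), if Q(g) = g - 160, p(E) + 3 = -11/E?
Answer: 12759949/52163328 ≈ 0.24462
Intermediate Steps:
p(E) = -3 - 11/E
Q(g) = -160 + g
z(r) = (-35/8 + r)/(3*(106 + r)) (z(r) = ((r + (-3 - 11/8))/(r + 106))/3 = ((r + (-3 - 11*1/8))/(106 + r))/3 = ((r + (-3 - 11/8))/(106 + r))/3 = ((r - 35/8)/(106 + r))/3 = ((-35/8 + r)/(106 + r))/3 = (-35/8 + r)/(3*(106 + r)))
(4747 + z(6))/(Q(-110) + (10541 + 9135)) = (4747 + (-35 + 8*6)/(24*(106 + 6)))/((-160 - 110) + (10541 + 9135)) = (4747 + (1/24)*(-35 + 48)/112)/(-270 + 19676) = (4747 + (1/24)*(1/112)*13)/19406 = (4747 + 13/2688)*(1/19406) = (12759949/2688)*(1/19406) = 12759949/52163328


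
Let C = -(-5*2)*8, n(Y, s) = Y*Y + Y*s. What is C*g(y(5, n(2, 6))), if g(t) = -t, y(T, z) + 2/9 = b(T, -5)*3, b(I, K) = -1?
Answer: 2320/9 ≈ 257.78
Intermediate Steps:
n(Y, s) = Y² + Y*s
y(T, z) = -29/9 (y(T, z) = -2/9 - 1*3 = -2/9 - 3 = -29/9)
C = 80 (C = -(-10)*8 = -1*(-80) = 80)
C*g(y(5, n(2, 6))) = 80*(-1*(-29/9)) = 80*(29/9) = 2320/9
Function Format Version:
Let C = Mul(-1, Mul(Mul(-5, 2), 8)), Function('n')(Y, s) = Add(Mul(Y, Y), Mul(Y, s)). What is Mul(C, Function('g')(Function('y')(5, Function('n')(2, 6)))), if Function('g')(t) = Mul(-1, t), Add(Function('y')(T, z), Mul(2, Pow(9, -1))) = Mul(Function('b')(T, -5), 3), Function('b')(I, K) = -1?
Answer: Rational(2320, 9) ≈ 257.78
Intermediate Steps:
Function('n')(Y, s) = Add(Pow(Y, 2), Mul(Y, s))
Function('y')(T, z) = Rational(-29, 9) (Function('y')(T, z) = Add(Rational(-2, 9), Mul(-1, 3)) = Add(Rational(-2, 9), -3) = Rational(-29, 9))
C = 80 (C = Mul(-1, Mul(-10, 8)) = Mul(-1, -80) = 80)
Mul(C, Function('g')(Function('y')(5, Function('n')(2, 6)))) = Mul(80, Mul(-1, Rational(-29, 9))) = Mul(80, Rational(29, 9)) = Rational(2320, 9)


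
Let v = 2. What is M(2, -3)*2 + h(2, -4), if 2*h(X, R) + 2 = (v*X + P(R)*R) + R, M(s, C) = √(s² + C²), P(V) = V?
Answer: 7 + 2*√13 ≈ 14.211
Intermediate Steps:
M(s, C) = √(C² + s²)
h(X, R) = -1 + X + R/2 + R²/2 (h(X, R) = -1 + ((2*X + R*R) + R)/2 = -1 + ((2*X + R²) + R)/2 = -1 + ((R² + 2*X) + R)/2 = -1 + (R + R² + 2*X)/2 = -1 + (X + R/2 + R²/2) = -1 + X + R/2 + R²/2)
M(2, -3)*2 + h(2, -4) = √((-3)² + 2²)*2 + (-1 + 2 + (½)*(-4) + (½)*(-4)²) = √(9 + 4)*2 + (-1 + 2 - 2 + (½)*16) = √13*2 + (-1 + 2 - 2 + 8) = 2*√13 + 7 = 7 + 2*√13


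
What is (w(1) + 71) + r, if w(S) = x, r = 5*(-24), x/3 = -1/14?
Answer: -689/14 ≈ -49.214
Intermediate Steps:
x = -3/14 (x = 3*(-1/14) = -3/14 ≈ -0.21429)
r = -120
w(S) = -3/14
(w(1) + 71) + r = (-3/14 + 71) - 120 = 991/14 - 120 = -689/14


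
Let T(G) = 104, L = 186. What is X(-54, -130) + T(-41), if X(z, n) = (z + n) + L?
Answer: 106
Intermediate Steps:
X(z, n) = 186 + n + z (X(z, n) = (z + n) + 186 = (n + z) + 186 = 186 + n + z)
X(-54, -130) + T(-41) = (186 - 130 - 54) + 104 = 2 + 104 = 106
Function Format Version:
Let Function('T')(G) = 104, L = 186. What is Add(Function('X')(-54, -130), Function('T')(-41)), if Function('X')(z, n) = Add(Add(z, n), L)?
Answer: 106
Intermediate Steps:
Function('X')(z, n) = Add(186, n, z) (Function('X')(z, n) = Add(Add(z, n), 186) = Add(Add(n, z), 186) = Add(186, n, z))
Add(Function('X')(-54, -130), Function('T')(-41)) = Add(Add(186, -130, -54), 104) = Add(2, 104) = 106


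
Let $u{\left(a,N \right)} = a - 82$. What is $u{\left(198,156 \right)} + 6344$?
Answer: $6460$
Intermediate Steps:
$u{\left(a,N \right)} = -82 + a$ ($u{\left(a,N \right)} = a - 82 = -82 + a$)
$u{\left(198,156 \right)} + 6344 = \left(-82 + 198\right) + 6344 = 116 + 6344 = 6460$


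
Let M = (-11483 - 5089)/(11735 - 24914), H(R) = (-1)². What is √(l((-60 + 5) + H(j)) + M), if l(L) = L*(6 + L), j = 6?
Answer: 2*√12511461685/4393 ≈ 50.924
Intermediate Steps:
H(R) = 1
M = 5524/4393 (M = -16572/(-13179) = -16572*(-1/13179) = 5524/4393 ≈ 1.2575)
√(l((-60 + 5) + H(j)) + M) = √(((-60 + 5) + 1)*(6 + ((-60 + 5) + 1)) + 5524/4393) = √((-55 + 1)*(6 + (-55 + 1)) + 5524/4393) = √(-54*(6 - 54) + 5524/4393) = √(-54*(-48) + 5524/4393) = √(2592 + 5524/4393) = √(11392180/4393) = 2*√12511461685/4393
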